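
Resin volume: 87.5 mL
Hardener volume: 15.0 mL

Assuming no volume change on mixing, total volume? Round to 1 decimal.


V_total = 87.5 + 15.0 = 102.5 mL

102.5


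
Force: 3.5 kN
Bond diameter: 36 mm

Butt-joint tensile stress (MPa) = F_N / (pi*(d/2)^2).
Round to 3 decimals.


F_N = 3.5 * 1000 = 3500.0 N
A = pi*(18.0)^2 = 1017.8760 mm^2
stress = 3500.0 / 1017.8760 = 3.439 MPa

3.439


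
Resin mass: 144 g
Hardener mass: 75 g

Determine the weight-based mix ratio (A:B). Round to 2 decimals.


Ratio = 144 / 75 = 1.92

1.92


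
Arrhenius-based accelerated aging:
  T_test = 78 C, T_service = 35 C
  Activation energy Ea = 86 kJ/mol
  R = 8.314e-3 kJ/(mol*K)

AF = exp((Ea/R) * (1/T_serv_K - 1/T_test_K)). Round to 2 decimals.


T_test_K = 351.15, T_serv_K = 308.15
AF = exp((86/8.314e-3) * (1/308.15 - 1/351.15))
= 60.98

60.98


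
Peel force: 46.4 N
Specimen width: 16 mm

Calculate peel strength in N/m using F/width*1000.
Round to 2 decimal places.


Peel strength = 46.4 / 16 * 1000 = 2900.00 N/m

2900.00


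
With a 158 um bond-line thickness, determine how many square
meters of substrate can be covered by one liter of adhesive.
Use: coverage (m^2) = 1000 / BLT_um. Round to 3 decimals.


Coverage = 1000 / 158 = 6.329 m^2

6.329


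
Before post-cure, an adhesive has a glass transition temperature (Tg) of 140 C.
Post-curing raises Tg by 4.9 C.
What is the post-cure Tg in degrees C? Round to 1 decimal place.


Tg_post = Tg_base + delta_Tg
= 140 + 4.9
= 144.9 C

144.9


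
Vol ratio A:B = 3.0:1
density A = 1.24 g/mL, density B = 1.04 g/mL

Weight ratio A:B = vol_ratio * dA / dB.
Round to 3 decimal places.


Weight ratio = 3.0 * 1.24 / 1.04
= 3.577

3.577


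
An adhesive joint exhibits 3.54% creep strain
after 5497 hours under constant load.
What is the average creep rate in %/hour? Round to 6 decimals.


Creep rate = strain / time
= 3.54 / 5497
= 0.000644 %/h

0.000644


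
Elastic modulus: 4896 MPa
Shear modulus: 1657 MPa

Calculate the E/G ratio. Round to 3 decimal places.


E / G = 4896 / 1657 = 2.955

2.955


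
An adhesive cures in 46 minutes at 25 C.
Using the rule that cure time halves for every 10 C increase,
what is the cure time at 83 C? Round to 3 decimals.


Factor = 2^((83 - 25) / 10) = 55.7152
Cure time = 46 / 55.7152
= 0.826 minutes

0.826


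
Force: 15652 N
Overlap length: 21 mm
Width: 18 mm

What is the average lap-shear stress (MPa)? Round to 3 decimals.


Average shear stress = F / (overlap * width)
= 15652 / (21 * 18)
= 41.407 MPa

41.407


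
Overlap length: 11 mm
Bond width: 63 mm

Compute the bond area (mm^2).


Bond area = 11 * 63 = 693 mm^2

693


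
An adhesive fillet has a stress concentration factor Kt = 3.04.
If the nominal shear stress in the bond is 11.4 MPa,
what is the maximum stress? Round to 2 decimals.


Max stress = 11.4 * 3.04 = 34.66 MPa

34.66


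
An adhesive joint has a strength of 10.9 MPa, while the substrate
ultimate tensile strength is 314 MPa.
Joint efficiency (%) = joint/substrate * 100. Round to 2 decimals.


Efficiency = 10.9 / 314 * 100
= 3.47%

3.47


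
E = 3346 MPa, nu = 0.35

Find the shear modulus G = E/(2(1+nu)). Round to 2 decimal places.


G = 3346 / (2 * 1.35)
= 1239.26 MPa

1239.26


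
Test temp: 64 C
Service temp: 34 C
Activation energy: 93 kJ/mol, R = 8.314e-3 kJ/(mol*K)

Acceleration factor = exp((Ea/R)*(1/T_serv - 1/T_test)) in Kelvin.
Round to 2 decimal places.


AF = exp((93/0.008314)*(1/307.15 - 1/337.15))
= 25.55

25.55


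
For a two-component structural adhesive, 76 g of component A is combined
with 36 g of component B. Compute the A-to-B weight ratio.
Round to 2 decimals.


Weight ratio A:B = 76 / 36
= 2.11

2.11


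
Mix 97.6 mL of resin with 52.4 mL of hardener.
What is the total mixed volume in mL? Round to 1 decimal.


Total = 97.6 + 52.4 = 150.0 mL

150.0


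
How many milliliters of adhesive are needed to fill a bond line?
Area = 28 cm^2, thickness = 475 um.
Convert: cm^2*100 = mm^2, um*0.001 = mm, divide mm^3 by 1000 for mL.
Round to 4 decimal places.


= (28 * 100) * (475 * 0.001) / 1000
= 1.3300 mL

1.3300


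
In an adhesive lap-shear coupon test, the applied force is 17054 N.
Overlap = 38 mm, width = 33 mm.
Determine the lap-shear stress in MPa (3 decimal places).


stress = F / (overlap * width)
= 17054 / (38 * 33)
= 13.600 MPa

13.600


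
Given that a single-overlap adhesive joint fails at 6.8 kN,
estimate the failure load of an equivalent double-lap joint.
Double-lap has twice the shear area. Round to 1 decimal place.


Double-lap factor = 2
Expected load = 6.8 * 2 = 13.6 kN

13.6


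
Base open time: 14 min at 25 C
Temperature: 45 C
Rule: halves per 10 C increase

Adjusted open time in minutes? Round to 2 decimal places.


Acceleration = 2^((45-25)/10) = 4.0000
Open time = 14 / 4.0000 = 3.50 min

3.50


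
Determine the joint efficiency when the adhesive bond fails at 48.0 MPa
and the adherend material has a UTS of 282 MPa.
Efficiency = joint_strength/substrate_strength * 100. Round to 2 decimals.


Joint efficiency = 48.0 / 282 * 100
= 17.02%

17.02


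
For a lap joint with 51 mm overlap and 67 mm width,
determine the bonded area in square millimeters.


Area = 51 * 67 = 3417 mm^2

3417


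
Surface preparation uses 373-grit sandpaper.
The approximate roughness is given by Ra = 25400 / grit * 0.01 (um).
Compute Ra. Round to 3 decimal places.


Ra = 25400 / 373 * 0.01
= 254 / 373
= 0.681 um

0.681


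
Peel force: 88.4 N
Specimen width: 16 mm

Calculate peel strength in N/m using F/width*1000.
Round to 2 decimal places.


Peel strength = 88.4 / 16 * 1000 = 5525.00 N/m

5525.00


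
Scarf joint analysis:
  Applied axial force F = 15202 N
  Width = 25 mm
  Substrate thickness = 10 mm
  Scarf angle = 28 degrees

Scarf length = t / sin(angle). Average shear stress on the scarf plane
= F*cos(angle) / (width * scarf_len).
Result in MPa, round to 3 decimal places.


Scarf length = 10 / sin(28 deg) = 21.3005 mm
cos(28 deg) = 0.882948
Shear = 15202 * 0.882948 / (25 * 21.3005)
= 25.206 MPa

25.206


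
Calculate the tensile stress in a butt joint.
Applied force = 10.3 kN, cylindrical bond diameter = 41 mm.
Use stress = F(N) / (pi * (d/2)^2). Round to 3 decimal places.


A = pi * 20.5^2 = 1320.2543 mm^2
sigma = 10300.0 / 1320.2543 = 7.802 MPa

7.802


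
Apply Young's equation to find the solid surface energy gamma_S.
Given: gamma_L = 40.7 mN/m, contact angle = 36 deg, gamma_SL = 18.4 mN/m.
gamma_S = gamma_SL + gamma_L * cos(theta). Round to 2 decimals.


theta_rad = 36 * pi/180 = 0.628319
gamma_S = 18.4 + 40.7 * cos(0.628319)
= 51.33 mN/m

51.33


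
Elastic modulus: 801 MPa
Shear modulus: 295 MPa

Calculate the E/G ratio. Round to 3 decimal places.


E / G = 801 / 295 = 2.715

2.715


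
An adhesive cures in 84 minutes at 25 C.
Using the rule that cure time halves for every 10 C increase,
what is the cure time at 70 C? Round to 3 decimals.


Factor = 2^((70 - 25) / 10) = 22.6274
Cure time = 84 / 22.6274
= 3.712 minutes

3.712


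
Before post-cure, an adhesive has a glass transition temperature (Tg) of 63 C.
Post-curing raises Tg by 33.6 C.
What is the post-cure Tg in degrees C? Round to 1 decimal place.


Tg_post = Tg_base + delta_Tg
= 63 + 33.6
= 96.6 C

96.6


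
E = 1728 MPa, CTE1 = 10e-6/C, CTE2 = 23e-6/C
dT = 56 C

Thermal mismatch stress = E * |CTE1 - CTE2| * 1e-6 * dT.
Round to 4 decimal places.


= 1728 * 13e-6 * 56
= 1.2580 MPa

1.2580


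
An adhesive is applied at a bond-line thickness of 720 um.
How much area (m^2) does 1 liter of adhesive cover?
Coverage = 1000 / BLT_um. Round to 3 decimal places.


Coverage = 1000 / 720 = 1.389 m^2

1.389


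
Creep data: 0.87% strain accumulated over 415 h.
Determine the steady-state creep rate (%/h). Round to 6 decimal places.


Rate = 0.87 / 415 = 0.002096 %/h

0.002096


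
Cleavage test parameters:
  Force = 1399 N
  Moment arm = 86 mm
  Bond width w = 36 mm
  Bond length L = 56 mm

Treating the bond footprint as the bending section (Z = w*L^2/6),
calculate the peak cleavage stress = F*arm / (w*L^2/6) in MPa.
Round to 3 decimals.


M = 1399 * 86 = 120314 N*mm
Z = 36 * 56^2 / 6 = 112896 / 6 mm^3
sigma = M / Z = 6 * 120314 / 112896 = 721884 / 112896
= 6.394 MPa

6.394


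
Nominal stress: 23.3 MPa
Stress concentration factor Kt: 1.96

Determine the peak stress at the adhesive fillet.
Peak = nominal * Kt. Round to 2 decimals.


Peak stress = 23.3 * 1.96
= 45.67 MPa

45.67


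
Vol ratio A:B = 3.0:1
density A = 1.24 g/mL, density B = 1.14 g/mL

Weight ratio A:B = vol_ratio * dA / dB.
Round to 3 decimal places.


Weight ratio = 3.0 * 1.24 / 1.14
= 3.263

3.263


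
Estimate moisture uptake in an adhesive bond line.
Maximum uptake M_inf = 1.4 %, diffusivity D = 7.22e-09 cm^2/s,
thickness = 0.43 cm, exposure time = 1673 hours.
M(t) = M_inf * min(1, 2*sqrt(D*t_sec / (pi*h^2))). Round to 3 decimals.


Convert time: 1673 h = 6022800 s
ratio = min(1, 2*sqrt(7.22e-09*6022800/(pi*0.43^2)))
= 0.547211
M(t) = 1.4 * 0.547211 = 0.766%

0.766


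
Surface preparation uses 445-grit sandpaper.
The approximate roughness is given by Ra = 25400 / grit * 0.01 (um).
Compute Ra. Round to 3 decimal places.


Ra = 25400 / 445 * 0.01
= 254 / 445
= 0.571 um

0.571


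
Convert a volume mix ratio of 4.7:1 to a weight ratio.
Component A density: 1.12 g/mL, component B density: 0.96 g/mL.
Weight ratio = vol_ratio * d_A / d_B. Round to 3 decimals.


= 4.7 * 1.12 / 0.96 = 5.483

5.483


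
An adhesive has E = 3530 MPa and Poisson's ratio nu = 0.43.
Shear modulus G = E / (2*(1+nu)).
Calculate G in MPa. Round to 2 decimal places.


G = 3530 / (2*(1+0.43))
= 3530 / 2.86
= 1234.27 MPa

1234.27


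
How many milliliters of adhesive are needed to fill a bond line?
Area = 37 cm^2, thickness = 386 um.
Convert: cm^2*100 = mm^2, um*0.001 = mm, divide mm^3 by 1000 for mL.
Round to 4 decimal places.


= (37 * 100) * (386 * 0.001) / 1000
= 1.4282 mL

1.4282


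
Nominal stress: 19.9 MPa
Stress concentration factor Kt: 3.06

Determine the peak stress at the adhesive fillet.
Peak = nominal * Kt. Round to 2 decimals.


Peak stress = 19.9 * 3.06
= 60.89 MPa

60.89


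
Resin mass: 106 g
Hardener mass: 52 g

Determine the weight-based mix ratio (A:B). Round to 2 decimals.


Ratio = 106 / 52 = 2.04

2.04


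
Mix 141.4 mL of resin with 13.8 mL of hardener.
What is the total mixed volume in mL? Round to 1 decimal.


Total = 141.4 + 13.8 = 155.2 mL

155.2


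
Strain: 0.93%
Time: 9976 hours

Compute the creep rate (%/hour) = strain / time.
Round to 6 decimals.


Creep rate = 0.93 / 9976
= 0.000093 %/h

0.000093


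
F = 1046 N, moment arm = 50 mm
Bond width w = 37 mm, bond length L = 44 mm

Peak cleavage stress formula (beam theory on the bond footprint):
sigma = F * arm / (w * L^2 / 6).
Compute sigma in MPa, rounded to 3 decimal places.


sigma = (1046 * 50) / (37 * 1936 / 6)
= 52300 * 6 / 71632
= 313800 / 71632
= 4.381 MPa

4.381


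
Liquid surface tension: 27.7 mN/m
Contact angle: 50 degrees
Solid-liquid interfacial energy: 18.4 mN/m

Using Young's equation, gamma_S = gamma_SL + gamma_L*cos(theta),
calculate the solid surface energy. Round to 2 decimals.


gamma_S = 18.4 + 27.7 * cos(50)
= 36.21 mN/m

36.21


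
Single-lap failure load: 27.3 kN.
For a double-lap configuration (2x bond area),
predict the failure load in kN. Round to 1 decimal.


Failure load = 27.3 * 2 = 54.6 kN

54.6


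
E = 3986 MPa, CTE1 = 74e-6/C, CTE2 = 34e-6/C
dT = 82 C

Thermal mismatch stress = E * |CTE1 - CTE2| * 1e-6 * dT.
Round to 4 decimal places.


= 3986 * 40e-6 * 82
= 13.0741 MPa

13.0741


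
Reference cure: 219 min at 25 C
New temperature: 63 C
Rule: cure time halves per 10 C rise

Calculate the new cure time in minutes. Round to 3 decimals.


factor = 2^((63-25)/10) = 13.9288
t_new = 219 / 13.9288 = 15.723 min

15.723


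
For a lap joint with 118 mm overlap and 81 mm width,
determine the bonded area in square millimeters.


Area = 118 * 81 = 9558 mm^2

9558


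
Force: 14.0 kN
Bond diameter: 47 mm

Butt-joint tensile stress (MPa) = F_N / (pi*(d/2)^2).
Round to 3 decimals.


F_N = 14.0 * 1000 = 14000.0 N
A = pi*(23.5)^2 = 1734.9445 mm^2
stress = 14000.0 / 1734.9445 = 8.069 MPa

8.069


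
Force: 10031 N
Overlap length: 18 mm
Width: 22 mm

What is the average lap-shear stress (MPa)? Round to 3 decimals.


Average shear stress = F / (overlap * width)
= 10031 / (18 * 22)
= 25.331 MPa

25.331


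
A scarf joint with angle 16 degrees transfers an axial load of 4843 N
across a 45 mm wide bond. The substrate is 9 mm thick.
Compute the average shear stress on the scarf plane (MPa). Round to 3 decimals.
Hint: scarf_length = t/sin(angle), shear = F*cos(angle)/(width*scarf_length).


scarf_length = 9 / sin(16 deg) = 32.6516 mm
cos(16 deg) = 0.961262
shear stress = 4843 * 0.961262 / (45 * 32.6516)
= 3.168 MPa

3.168


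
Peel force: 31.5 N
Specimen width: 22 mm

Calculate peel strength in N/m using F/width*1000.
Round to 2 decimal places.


Peel strength = 31.5 / 22 * 1000 = 1431.82 N/m

1431.82


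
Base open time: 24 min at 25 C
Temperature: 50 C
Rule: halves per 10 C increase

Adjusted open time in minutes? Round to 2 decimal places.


Acceleration = 2^((50-25)/10) = 5.6569
Open time = 24 / 5.6569 = 4.24 min

4.24


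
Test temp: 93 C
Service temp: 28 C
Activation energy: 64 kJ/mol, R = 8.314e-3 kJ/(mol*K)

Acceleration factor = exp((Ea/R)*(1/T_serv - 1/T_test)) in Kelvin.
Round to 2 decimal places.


AF = exp((64/0.008314)*(1/301.15 - 1/366.15))
= 93.48

93.48


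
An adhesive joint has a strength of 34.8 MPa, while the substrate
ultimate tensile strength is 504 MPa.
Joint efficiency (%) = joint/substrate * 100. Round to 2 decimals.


Efficiency = 34.8 / 504 * 100
= 6.90%

6.90


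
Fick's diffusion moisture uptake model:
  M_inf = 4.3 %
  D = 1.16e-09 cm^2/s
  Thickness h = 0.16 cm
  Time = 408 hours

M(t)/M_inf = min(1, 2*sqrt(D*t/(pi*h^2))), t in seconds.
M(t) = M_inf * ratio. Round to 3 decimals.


t_sec = 408 * 3600 = 1468800
ratio = 2*sqrt(1.16e-09*1468800/(pi*0.16^2))
= min(1, 0.291102)
= 0.291102
M(t) = 4.3 * 0.291102 = 1.252 %

1.252


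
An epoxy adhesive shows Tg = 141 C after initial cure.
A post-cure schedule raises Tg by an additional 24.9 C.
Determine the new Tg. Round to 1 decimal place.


New Tg = 141 + 24.9
= 165.9 C

165.9


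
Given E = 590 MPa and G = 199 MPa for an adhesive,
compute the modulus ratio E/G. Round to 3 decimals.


E/G ratio = 590 / 199 = 2.965

2.965


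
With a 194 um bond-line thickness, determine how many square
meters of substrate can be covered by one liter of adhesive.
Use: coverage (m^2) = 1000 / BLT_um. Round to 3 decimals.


Coverage = 1000 / 194 = 5.155 m^2

5.155


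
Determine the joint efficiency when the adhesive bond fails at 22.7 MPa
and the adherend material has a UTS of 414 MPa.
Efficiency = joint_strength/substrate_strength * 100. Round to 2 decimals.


Joint efficiency = 22.7 / 414 * 100
= 5.48%

5.48


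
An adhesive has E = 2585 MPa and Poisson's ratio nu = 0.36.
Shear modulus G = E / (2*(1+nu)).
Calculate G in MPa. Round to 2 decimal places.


G = 2585 / (2*(1+0.36))
= 2585 / 2.72
= 950.37 MPa

950.37


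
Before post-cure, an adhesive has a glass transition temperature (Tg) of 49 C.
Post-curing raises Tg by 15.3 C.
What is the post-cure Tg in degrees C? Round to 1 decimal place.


Tg_post = Tg_base + delta_Tg
= 49 + 15.3
= 64.3 C

64.3


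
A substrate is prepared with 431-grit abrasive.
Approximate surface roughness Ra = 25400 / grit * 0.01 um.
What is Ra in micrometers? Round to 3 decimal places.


Ra = 25400 / 431 * 0.01 = 0.589 um

0.589


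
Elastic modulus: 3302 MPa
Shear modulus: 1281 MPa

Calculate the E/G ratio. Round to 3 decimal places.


E / G = 3302 / 1281 = 2.578

2.578


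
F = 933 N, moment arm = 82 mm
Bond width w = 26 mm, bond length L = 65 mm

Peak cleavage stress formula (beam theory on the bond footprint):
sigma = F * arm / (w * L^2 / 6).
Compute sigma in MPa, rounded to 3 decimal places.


sigma = (933 * 82) / (26 * 4225 / 6)
= 76506 * 6 / 109850
= 459036 / 109850
= 4.179 MPa

4.179


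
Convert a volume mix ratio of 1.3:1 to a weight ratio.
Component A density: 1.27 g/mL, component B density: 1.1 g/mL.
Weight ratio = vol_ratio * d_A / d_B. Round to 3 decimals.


= 1.3 * 1.27 / 1.1 = 1.501

1.501


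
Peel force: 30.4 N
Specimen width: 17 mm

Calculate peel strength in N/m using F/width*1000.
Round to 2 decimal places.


Peel strength = 30.4 / 17 * 1000 = 1788.24 N/m

1788.24


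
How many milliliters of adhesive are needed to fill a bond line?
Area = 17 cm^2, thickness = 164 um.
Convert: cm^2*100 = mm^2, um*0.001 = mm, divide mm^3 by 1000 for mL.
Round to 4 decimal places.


= (17 * 100) * (164 * 0.001) / 1000
= 0.2788 mL

0.2788


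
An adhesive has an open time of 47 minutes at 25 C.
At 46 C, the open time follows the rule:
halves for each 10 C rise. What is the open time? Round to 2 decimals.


Factor = 2^((46-25)/10) = 4.2871
Open time = 47 / 4.2871 = 10.96 min

10.96


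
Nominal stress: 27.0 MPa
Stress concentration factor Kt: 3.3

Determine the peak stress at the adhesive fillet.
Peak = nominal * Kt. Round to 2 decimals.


Peak stress = 27.0 * 3.3
= 89.10 MPa

89.10


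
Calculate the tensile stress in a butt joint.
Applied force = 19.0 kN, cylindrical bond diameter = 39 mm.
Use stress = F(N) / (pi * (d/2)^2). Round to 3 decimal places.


A = pi * 19.5^2 = 1194.5906 mm^2
sigma = 19000.0 / 1194.5906 = 15.905 MPa

15.905


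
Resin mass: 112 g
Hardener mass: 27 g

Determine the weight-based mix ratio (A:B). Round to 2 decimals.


Ratio = 112 / 27 = 4.15

4.15


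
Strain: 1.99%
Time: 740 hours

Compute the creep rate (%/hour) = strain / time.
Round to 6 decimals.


Creep rate = 1.99 / 740
= 0.002689 %/h

0.002689


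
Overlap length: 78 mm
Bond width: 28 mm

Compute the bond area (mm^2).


Bond area = 78 * 28 = 2184 mm^2

2184


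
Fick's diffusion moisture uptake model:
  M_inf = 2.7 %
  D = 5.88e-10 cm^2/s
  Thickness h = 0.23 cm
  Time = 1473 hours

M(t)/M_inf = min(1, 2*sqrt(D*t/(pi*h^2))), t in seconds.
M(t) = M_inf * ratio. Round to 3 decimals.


t_sec = 1473 * 3600 = 5302800
ratio = 2*sqrt(5.88e-10*5302800/(pi*0.23^2))
= min(1, 0.273948)
= 0.273948
M(t) = 2.7 * 0.273948 = 0.740 %

0.740


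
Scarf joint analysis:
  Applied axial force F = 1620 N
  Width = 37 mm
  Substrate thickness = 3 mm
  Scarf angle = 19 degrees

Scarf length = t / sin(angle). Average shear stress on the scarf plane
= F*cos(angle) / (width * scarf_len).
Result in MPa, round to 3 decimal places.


Scarf length = 3 / sin(19 deg) = 9.2147 mm
cos(19 deg) = 0.945519
Shear = 1620 * 0.945519 / (37 * 9.2147)
= 4.493 MPa

4.493


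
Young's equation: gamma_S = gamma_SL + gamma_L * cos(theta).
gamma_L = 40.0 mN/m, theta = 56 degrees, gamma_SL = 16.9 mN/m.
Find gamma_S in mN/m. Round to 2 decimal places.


cos(56 deg) = 0.559193
gamma_S = 16.9 + 40.0 * 0.559193
= 39.27 mN/m

39.27


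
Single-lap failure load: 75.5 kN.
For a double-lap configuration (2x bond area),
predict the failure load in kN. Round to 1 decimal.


Failure load = 75.5 * 2 = 151.0 kN

151.0


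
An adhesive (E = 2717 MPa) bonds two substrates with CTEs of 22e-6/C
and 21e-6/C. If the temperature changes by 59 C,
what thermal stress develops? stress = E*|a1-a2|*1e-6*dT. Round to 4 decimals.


Stress = 2717 * |22 - 21| * 1e-6 * 59
= 0.1603 MPa

0.1603


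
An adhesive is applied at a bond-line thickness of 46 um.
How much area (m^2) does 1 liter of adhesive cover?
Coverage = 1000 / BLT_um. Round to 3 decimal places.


Coverage = 1000 / 46 = 21.739 m^2

21.739


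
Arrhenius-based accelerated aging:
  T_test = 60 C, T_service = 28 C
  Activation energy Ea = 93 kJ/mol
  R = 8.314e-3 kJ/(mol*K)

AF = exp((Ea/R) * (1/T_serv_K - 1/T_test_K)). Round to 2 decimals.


T_test_K = 333.15, T_serv_K = 301.15
AF = exp((93/8.314e-3) * (1/301.15 - 1/333.15))
= 35.44

35.44


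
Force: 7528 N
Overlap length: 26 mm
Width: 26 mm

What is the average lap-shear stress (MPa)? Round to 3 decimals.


Average shear stress = F / (overlap * width)
= 7528 / (26 * 26)
= 11.136 MPa

11.136


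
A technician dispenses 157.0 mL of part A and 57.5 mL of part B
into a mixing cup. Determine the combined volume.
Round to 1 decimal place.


Combined volume = 157.0 + 57.5
= 214.5 mL

214.5


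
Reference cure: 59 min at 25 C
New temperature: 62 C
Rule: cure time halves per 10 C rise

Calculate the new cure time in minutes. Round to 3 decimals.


factor = 2^((62-25)/10) = 12.9960
t_new = 59 / 12.9960 = 4.540 min

4.540


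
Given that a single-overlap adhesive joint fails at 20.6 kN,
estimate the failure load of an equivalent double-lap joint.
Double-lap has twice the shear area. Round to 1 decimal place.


Double-lap factor = 2
Expected load = 20.6 * 2 = 41.2 kN

41.2


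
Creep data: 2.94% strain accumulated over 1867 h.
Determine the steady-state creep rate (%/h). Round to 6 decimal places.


Rate = 2.94 / 1867 = 0.001575 %/h

0.001575


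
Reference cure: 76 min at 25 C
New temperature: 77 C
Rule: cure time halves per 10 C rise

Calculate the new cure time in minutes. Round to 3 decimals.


factor = 2^((77-25)/10) = 36.7583
t_new = 76 / 36.7583 = 2.068 min

2.068


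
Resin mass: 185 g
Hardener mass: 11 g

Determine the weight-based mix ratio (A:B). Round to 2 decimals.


Ratio = 185 / 11 = 16.82

16.82


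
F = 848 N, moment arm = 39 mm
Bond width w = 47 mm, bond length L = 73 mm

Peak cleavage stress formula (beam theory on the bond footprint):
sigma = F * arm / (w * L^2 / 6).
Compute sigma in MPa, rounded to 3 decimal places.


sigma = (848 * 39) / (47 * 5329 / 6)
= 33072 * 6 / 250463
= 198432 / 250463
= 0.792 MPa

0.792


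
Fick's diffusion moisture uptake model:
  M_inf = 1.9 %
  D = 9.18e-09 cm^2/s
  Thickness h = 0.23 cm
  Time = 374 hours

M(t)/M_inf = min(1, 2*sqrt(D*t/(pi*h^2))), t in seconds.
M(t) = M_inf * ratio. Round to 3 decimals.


t_sec = 374 * 3600 = 1346400
ratio = 2*sqrt(9.18e-09*1346400/(pi*0.23^2))
= min(1, 0.545426)
= 0.545426
M(t) = 1.9 * 0.545426 = 1.036 %

1.036


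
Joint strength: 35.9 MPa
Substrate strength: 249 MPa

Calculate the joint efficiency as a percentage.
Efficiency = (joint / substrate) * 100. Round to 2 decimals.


Efficiency = (35.9 / 249) * 100 = 14.42%

14.42


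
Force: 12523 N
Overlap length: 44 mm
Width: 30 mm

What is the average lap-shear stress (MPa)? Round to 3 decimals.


Average shear stress = F / (overlap * width)
= 12523 / (44 * 30)
= 9.487 MPa

9.487


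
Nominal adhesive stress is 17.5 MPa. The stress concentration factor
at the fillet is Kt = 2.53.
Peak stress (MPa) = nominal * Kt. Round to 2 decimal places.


Peak = 17.5 * 2.53 = 44.28 MPa

44.28


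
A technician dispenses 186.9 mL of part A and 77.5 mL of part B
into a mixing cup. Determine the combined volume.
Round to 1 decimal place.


Combined volume = 186.9 + 77.5
= 264.4 mL

264.4


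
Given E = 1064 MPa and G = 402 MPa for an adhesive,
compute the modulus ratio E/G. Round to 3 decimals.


E/G ratio = 1064 / 402 = 2.647

2.647


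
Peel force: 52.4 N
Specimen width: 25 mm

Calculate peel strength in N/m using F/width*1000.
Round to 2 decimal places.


Peel strength = 52.4 / 25 * 1000 = 2096.00 N/m

2096.00


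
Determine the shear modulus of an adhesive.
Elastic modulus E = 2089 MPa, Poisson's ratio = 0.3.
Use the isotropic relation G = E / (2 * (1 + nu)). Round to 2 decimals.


G = 2089 / (2*(1+0.3)) = 2089 / 2.60
= 803.46 MPa

803.46


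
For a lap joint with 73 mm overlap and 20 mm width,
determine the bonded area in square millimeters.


Area = 73 * 20 = 1460 mm^2

1460


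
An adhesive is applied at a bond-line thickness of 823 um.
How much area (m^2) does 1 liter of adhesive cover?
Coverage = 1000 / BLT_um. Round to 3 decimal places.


Coverage = 1000 / 823 = 1.215 m^2

1.215


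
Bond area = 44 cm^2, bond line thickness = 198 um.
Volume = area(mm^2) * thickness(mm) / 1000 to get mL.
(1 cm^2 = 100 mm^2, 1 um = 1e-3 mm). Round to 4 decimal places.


area_mm2 = 44 * 100 = 4400
blt_mm = 198 * 1e-3 = 0.198
vol_mm3 = 4400 * 0.198 = 871.2
vol_mL = 871.2 / 1000 = 0.8712 mL

0.8712


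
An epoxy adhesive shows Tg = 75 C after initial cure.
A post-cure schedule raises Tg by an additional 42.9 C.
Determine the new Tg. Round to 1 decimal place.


New Tg = 75 + 42.9
= 117.9 C

117.9


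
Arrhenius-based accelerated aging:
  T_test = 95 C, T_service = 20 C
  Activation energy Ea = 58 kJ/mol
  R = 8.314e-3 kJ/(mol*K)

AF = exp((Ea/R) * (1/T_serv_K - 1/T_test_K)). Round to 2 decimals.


T_test_K = 368.15, T_serv_K = 293.15
AF = exp((58/8.314e-3) * (1/293.15 - 1/368.15))
= 127.49

127.49


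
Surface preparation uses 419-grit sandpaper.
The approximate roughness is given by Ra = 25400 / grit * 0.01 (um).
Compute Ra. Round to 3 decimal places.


Ra = 25400 / 419 * 0.01
= 254 / 419
= 0.606 um

0.606


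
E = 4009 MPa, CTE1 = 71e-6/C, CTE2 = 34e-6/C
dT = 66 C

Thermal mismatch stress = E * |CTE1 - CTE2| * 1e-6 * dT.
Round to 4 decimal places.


= 4009 * 37e-6 * 66
= 9.7900 MPa

9.7900


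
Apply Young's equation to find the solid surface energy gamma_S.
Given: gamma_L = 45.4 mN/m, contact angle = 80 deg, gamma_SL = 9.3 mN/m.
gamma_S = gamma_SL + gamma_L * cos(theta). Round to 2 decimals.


theta_rad = 80 * pi/180 = 1.396263
gamma_S = 9.3 + 45.4 * cos(1.396263)
= 17.18 mN/m

17.18


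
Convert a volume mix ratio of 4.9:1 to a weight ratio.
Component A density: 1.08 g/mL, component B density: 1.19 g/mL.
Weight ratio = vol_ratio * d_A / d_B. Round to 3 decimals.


= 4.9 * 1.08 / 1.19 = 4.447

4.447


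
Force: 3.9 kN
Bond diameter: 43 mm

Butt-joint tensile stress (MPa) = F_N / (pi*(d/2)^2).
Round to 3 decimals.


F_N = 3.9 * 1000 = 3900.0 N
A = pi*(21.5)^2 = 1452.2012 mm^2
stress = 3900.0 / 1452.2012 = 2.686 MPa

2.686


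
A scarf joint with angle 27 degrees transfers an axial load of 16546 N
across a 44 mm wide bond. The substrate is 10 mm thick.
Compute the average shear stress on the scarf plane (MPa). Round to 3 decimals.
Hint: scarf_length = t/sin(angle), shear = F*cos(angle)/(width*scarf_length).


scarf_length = 10 / sin(27 deg) = 22.0269 mm
cos(27 deg) = 0.891007
shear stress = 16546 * 0.891007 / (44 * 22.0269)
= 15.211 MPa

15.211


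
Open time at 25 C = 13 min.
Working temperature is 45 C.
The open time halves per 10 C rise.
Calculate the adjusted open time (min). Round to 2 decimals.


factor = 2^((45 - 25) / 10) = 4.0000
ot = 13 / 4.0000 = 3.25 min

3.25


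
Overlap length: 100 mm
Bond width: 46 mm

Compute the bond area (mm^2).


Bond area = 100 * 46 = 4600 mm^2

4600


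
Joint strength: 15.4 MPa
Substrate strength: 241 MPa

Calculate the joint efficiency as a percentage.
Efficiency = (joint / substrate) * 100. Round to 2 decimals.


Efficiency = (15.4 / 241) * 100 = 6.39%

6.39


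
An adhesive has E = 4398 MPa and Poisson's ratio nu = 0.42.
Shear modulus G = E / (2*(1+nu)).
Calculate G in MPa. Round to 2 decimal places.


G = 4398 / (2*(1+0.42))
= 4398 / 2.84
= 1548.59 MPa

1548.59


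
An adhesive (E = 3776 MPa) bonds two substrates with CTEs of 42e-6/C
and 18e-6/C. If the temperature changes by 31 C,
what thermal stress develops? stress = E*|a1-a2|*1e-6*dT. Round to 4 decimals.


Stress = 3776 * |42 - 18| * 1e-6 * 31
= 2.8093 MPa

2.8093


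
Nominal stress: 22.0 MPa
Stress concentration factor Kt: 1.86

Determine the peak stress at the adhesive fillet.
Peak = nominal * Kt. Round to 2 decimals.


Peak stress = 22.0 * 1.86
= 40.92 MPa

40.92


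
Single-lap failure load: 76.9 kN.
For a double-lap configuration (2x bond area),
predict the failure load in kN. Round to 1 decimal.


Failure load = 76.9 * 2 = 153.8 kN

153.8


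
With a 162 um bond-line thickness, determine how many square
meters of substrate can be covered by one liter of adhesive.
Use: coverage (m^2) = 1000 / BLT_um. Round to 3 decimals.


Coverage = 1000 / 162 = 6.173 m^2

6.173


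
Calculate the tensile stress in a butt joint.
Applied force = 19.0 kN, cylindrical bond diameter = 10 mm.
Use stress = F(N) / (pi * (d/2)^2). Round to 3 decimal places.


A = pi * 5.0^2 = 78.5398 mm^2
sigma = 19000.0 / 78.5398 = 241.916 MPa

241.916


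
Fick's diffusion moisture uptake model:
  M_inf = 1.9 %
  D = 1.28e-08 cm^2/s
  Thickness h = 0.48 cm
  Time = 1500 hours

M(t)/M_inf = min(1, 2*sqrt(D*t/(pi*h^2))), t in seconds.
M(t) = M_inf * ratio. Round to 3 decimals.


t_sec = 1500 * 3600 = 5400000
ratio = 2*sqrt(1.28e-08*5400000/(pi*0.48^2))
= min(1, 0.618039)
= 0.618039
M(t) = 1.9 * 0.618039 = 1.174 %

1.174


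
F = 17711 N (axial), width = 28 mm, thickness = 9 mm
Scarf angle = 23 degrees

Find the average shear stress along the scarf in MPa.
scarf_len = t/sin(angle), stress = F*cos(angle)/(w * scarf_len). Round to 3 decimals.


scarf_len = 9/sin(23 deg) = 23.0337
cos(23 deg) = 0.920505
stress = 17711*0.920505/(28*23.0337) = 25.278 MPa

25.278


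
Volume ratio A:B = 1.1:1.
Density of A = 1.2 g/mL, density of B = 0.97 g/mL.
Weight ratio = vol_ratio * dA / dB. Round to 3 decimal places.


Wt ratio = 1.1 * 1.2 / 0.97
= 1.361

1.361


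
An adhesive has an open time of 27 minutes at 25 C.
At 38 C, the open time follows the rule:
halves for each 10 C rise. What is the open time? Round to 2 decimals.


Factor = 2^((38-25)/10) = 2.4623
Open time = 27 / 2.4623 = 10.97 min

10.97


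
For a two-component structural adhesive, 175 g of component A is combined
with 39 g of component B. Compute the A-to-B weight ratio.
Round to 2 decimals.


Weight ratio A:B = 175 / 39
= 4.49

4.49


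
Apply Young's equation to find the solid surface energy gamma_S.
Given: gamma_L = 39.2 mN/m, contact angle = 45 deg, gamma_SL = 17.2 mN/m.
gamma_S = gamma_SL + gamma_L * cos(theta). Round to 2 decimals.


theta_rad = 45 * pi/180 = 0.785398
gamma_S = 17.2 + 39.2 * cos(0.785398)
= 44.92 mN/m

44.92


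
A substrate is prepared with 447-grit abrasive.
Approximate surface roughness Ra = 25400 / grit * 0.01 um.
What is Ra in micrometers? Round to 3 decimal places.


Ra = 25400 / 447 * 0.01 = 0.568 um

0.568


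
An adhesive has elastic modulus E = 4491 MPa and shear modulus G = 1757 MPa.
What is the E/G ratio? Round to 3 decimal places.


E/G = 4491 / 1757 = 2.556

2.556


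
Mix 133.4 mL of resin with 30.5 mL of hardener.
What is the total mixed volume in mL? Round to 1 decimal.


Total = 133.4 + 30.5 = 163.9 mL

163.9


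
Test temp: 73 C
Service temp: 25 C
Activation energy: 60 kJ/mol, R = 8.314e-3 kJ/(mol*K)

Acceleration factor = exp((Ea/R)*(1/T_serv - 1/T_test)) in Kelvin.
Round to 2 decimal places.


AF = exp((60/0.008314)*(1/298.15 - 1/346.15))
= 28.69

28.69


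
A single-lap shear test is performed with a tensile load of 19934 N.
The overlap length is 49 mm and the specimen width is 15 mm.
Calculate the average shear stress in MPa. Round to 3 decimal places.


Shear stress = F / (overlap * width)
= 19934 / (49 * 15)
= 19934 / 735
= 27.121 MPa

27.121


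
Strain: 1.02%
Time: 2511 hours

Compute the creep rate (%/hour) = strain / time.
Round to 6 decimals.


Creep rate = 1.02 / 2511
= 0.000406 %/h

0.000406


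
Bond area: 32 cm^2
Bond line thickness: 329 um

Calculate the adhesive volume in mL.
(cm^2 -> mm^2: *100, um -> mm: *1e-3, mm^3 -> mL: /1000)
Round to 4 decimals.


V = 32*100 * 329*1e-3 / 1000
= 1.0528 mL

1.0528


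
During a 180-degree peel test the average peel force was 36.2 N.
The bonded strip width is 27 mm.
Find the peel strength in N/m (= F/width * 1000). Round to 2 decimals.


Peel strength = F/width * 1000
= 36.2 / 27 * 1000
= 1340.74 N/m

1340.74


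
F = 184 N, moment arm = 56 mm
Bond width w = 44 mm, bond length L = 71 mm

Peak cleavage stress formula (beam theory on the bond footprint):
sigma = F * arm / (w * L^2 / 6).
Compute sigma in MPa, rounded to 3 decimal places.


sigma = (184 * 56) / (44 * 5041 / 6)
= 10304 * 6 / 221804
= 61824 / 221804
= 0.279 MPa

0.279


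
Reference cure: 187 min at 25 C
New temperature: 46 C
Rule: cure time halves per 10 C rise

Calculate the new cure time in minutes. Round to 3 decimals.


factor = 2^((46-25)/10) = 4.2871
t_new = 187 / 4.2871 = 43.619 min

43.619


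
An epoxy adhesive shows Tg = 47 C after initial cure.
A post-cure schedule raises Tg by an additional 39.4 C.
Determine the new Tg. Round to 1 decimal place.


New Tg = 47 + 39.4
= 86.4 C

86.4


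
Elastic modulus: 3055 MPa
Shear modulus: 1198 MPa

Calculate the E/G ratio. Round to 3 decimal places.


E / G = 3055 / 1198 = 2.550

2.550


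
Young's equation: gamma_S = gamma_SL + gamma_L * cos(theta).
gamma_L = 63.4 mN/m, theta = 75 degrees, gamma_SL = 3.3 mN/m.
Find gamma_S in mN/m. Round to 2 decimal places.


cos(75 deg) = 0.258819
gamma_S = 3.3 + 63.4 * 0.258819
= 19.71 mN/m

19.71


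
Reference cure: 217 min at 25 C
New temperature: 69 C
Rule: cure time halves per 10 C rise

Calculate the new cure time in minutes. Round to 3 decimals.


factor = 2^((69-25)/10) = 21.1121
t_new = 217 / 21.1121 = 10.278 min

10.278


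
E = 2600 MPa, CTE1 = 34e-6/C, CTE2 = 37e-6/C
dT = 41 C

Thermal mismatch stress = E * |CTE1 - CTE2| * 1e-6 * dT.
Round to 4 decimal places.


= 2600 * 3e-6 * 41
= 0.3198 MPa

0.3198


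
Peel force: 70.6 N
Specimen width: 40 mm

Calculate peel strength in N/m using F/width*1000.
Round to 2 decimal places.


Peel strength = 70.6 / 40 * 1000 = 1765.00 N/m

1765.00


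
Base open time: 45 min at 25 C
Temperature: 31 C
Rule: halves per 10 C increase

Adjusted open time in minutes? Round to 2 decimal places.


Acceleration = 2^((31-25)/10) = 1.5157
Open time = 45 / 1.5157 = 29.69 min

29.69


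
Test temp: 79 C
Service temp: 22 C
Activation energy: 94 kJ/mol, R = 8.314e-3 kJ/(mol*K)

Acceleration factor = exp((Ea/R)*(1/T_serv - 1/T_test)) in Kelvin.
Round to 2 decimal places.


AF = exp((94/0.008314)*(1/295.15 - 1/352.15))
= 492.96

492.96


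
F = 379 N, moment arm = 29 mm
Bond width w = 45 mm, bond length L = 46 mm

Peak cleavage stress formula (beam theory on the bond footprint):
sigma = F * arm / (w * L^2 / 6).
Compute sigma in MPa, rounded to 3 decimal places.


sigma = (379 * 29) / (45 * 2116 / 6)
= 10991 * 6 / 95220
= 65946 / 95220
= 0.693 MPa

0.693


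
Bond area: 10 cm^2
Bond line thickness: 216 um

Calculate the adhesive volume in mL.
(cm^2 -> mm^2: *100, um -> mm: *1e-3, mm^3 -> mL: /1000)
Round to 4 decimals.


V = 10*100 * 216*1e-3 / 1000
= 0.2160 mL

0.2160


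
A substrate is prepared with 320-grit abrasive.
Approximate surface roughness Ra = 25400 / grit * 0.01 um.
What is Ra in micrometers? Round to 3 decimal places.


Ra = 25400 / 320 * 0.01 = 0.794 um

0.794


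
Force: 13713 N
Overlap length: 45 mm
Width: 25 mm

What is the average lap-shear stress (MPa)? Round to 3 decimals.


Average shear stress = F / (overlap * width)
= 13713 / (45 * 25)
= 12.189 MPa

12.189


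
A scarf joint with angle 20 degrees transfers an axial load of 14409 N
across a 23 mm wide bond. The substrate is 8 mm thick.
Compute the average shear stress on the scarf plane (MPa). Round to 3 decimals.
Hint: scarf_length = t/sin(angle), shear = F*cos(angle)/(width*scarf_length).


scarf_length = 8 / sin(20 deg) = 23.3904 mm
cos(20 deg) = 0.939693
shear stress = 14409 * 0.939693 / (23 * 23.3904)
= 25.168 MPa

25.168


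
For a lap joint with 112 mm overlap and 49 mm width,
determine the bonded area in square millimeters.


Area = 112 * 49 = 5488 mm^2

5488


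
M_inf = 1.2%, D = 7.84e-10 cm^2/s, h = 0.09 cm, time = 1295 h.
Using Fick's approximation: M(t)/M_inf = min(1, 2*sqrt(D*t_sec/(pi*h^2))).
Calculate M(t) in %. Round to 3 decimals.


t = 4662000 s
ratio = min(1, 2*sqrt(7.84e-10*4662000/(pi*0.0081)))
= 0.757978
M(t) = 1.2 * 0.757978 = 0.910%

0.910


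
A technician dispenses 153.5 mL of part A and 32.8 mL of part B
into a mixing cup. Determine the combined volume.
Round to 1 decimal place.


Combined volume = 153.5 + 32.8
= 186.3 mL

186.3


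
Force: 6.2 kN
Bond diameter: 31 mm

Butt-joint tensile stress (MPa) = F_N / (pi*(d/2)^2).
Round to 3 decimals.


F_N = 6.2 * 1000 = 6200.0 N
A = pi*(15.5)^2 = 754.7676 mm^2
stress = 6200.0 / 754.7676 = 8.214 MPa

8.214


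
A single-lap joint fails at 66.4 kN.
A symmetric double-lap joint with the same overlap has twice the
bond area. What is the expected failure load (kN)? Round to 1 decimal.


Double-lap load = 2 * 66.4 = 132.8 kN

132.8


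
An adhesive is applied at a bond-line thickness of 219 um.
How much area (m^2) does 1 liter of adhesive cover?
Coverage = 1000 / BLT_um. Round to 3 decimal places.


Coverage = 1000 / 219 = 4.566 m^2

4.566


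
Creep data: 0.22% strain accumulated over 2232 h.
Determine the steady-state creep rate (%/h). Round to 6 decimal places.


Rate = 0.22 / 2232 = 0.000099 %/h

0.000099


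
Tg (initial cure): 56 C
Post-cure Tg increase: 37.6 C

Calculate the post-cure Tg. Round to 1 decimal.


Post-cure Tg = 56 + 37.6 = 93.6 C

93.6


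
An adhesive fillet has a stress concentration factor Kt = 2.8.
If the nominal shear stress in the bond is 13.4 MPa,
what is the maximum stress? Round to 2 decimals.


Max stress = 13.4 * 2.8 = 37.52 MPa

37.52


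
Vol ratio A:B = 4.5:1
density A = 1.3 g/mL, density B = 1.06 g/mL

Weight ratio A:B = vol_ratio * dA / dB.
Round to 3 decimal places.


Weight ratio = 4.5 * 1.3 / 1.06
= 5.519

5.519


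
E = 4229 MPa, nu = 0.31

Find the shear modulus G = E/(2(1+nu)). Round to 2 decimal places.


G = 4229 / (2 * 1.31)
= 1614.12 MPa

1614.12


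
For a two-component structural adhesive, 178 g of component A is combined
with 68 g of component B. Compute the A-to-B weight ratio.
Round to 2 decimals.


Weight ratio A:B = 178 / 68
= 2.62

2.62


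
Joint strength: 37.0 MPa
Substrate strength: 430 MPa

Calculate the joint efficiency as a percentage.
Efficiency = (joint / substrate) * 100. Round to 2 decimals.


Efficiency = (37.0 / 430) * 100 = 8.60%

8.60


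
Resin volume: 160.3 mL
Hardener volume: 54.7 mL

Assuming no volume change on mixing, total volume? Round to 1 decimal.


V_total = 160.3 + 54.7 = 215.0 mL

215.0


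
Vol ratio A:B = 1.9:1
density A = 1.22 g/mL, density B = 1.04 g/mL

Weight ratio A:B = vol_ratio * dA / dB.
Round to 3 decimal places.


Weight ratio = 1.9 * 1.22 / 1.04
= 2.229

2.229


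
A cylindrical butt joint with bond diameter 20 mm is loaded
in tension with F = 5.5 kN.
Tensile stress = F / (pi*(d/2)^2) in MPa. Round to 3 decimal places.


Area = pi * (20/2)^2 = 314.1593 mm^2
Stress = 5.5*1000 / 314.1593
= 17.507 MPa

17.507


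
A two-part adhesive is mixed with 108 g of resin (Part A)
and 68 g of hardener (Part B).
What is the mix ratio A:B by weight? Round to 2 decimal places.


Mix ratio = mass_A / mass_B
= 108 / 68
= 1.59

1.59


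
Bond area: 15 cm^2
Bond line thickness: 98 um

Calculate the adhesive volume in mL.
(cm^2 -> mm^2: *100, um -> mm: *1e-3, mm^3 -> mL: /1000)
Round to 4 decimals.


V = 15*100 * 98*1e-3 / 1000
= 0.1470 mL

0.1470


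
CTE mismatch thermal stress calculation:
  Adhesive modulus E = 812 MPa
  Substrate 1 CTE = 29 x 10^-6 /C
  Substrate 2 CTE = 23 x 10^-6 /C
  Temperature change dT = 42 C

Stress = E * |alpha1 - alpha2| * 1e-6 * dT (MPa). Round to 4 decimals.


delta_alpha = |29 - 23| = 6 x 10^-6/C
Stress = 812 * 6e-6 * 42
= 0.2046 MPa

0.2046
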